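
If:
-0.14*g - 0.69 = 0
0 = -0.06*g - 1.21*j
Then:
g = -4.93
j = 0.24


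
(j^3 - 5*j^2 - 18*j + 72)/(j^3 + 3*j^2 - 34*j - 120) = (j - 3)/(j + 5)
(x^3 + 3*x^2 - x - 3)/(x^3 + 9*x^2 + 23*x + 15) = (x - 1)/(x + 5)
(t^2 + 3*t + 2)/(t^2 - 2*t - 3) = (t + 2)/(t - 3)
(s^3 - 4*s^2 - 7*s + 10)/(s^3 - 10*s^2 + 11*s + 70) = (s - 1)/(s - 7)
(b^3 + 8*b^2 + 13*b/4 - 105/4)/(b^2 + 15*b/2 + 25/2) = (2*b^2 + 11*b - 21)/(2*(b + 5))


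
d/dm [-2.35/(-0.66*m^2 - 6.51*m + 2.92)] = (-3.102*m - 15.2985)/(0.66*m^2 + 6.51*m - 2.92)^2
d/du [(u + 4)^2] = 2*u + 8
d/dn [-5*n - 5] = -5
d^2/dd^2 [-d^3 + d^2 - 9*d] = 2 - 6*d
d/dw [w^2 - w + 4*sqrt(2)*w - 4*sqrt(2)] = 2*w - 1 + 4*sqrt(2)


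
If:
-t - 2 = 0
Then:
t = -2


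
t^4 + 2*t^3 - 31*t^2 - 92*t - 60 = (t - 6)*(t + 1)*(t + 2)*(t + 5)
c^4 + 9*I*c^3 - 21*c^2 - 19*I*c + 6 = (c + I)^3*(c + 6*I)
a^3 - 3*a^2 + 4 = (a - 2)^2*(a + 1)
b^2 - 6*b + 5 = (b - 5)*(b - 1)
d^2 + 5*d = d*(d + 5)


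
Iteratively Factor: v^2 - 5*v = (v - 5)*(v)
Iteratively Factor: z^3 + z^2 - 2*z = (z - 1)*(z^2 + 2*z) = z*(z - 1)*(z + 2)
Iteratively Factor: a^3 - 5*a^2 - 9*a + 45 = (a - 5)*(a^2 - 9) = (a - 5)*(a + 3)*(a - 3)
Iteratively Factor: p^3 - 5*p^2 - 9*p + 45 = (p - 5)*(p^2 - 9) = (p - 5)*(p + 3)*(p - 3)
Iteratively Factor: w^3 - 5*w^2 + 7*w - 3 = (w - 3)*(w^2 - 2*w + 1) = (w - 3)*(w - 1)*(w - 1)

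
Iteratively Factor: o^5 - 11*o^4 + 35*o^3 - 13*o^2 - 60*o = (o + 1)*(o^4 - 12*o^3 + 47*o^2 - 60*o) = o*(o + 1)*(o^3 - 12*o^2 + 47*o - 60) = o*(o - 5)*(o + 1)*(o^2 - 7*o + 12) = o*(o - 5)*(o - 3)*(o + 1)*(o - 4)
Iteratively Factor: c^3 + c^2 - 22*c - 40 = (c - 5)*(c^2 + 6*c + 8) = (c - 5)*(c + 4)*(c + 2)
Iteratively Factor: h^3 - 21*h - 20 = (h - 5)*(h^2 + 5*h + 4) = (h - 5)*(h + 4)*(h + 1)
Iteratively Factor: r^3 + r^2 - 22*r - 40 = (r - 5)*(r^2 + 6*r + 8) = (r - 5)*(r + 2)*(r + 4)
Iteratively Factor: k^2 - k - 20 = (k + 4)*(k - 5)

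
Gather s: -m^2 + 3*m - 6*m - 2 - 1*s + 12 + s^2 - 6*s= -m^2 - 3*m + s^2 - 7*s + 10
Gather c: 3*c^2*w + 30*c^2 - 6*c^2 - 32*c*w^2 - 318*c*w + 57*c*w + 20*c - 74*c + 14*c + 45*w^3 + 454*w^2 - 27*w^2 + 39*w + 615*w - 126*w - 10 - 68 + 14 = c^2*(3*w + 24) + c*(-32*w^2 - 261*w - 40) + 45*w^3 + 427*w^2 + 528*w - 64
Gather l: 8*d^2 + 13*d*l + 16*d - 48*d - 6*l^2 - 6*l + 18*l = 8*d^2 - 32*d - 6*l^2 + l*(13*d + 12)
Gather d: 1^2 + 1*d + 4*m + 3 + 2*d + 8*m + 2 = 3*d + 12*m + 6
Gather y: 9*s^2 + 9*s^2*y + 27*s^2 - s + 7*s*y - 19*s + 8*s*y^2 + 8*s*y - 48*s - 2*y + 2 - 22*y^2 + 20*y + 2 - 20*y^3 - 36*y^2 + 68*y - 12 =36*s^2 - 68*s - 20*y^3 + y^2*(8*s - 58) + y*(9*s^2 + 15*s + 86) - 8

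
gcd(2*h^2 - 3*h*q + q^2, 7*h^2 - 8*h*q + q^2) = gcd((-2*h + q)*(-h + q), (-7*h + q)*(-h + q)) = -h + q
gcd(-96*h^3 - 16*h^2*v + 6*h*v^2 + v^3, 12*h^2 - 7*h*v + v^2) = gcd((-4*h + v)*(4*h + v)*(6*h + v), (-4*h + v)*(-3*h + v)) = -4*h + v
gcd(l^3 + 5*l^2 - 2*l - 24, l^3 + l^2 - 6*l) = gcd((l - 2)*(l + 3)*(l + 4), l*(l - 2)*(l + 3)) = l^2 + l - 6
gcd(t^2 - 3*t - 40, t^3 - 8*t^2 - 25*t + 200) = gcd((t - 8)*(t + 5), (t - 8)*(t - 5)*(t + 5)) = t^2 - 3*t - 40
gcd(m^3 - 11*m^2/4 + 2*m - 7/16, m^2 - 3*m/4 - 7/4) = m - 7/4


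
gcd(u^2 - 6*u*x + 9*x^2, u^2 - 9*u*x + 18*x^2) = -u + 3*x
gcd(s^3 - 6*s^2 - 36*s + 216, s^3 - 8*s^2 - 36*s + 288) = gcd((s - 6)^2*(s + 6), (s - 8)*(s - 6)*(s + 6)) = s^2 - 36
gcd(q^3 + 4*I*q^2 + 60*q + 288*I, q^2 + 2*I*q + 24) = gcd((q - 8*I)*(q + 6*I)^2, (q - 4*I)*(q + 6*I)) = q + 6*I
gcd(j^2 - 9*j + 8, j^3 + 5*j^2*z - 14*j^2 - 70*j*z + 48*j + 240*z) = j - 8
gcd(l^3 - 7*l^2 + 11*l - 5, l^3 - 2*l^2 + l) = l^2 - 2*l + 1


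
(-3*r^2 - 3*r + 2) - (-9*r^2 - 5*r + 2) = 6*r^2 + 2*r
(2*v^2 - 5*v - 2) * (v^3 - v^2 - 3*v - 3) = 2*v^5 - 7*v^4 - 3*v^3 + 11*v^2 + 21*v + 6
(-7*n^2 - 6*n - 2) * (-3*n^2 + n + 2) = 21*n^4 + 11*n^3 - 14*n^2 - 14*n - 4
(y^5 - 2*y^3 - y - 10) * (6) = 6*y^5 - 12*y^3 - 6*y - 60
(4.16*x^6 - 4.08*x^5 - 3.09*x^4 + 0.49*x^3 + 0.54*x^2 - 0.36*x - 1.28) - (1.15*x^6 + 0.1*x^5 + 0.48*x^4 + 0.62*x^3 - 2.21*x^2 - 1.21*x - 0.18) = 3.01*x^6 - 4.18*x^5 - 3.57*x^4 - 0.13*x^3 + 2.75*x^2 + 0.85*x - 1.1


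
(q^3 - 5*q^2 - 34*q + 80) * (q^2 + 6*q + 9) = q^5 + q^4 - 55*q^3 - 169*q^2 + 174*q + 720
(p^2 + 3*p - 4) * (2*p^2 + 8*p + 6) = 2*p^4 + 14*p^3 + 22*p^2 - 14*p - 24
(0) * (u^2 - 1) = 0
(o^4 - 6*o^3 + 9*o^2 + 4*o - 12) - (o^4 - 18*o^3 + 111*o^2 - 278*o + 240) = 12*o^3 - 102*o^2 + 282*o - 252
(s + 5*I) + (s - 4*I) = 2*s + I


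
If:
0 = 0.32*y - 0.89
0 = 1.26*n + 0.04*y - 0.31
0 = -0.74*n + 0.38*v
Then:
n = 0.16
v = 0.31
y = 2.78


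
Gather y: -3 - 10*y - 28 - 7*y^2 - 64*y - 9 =-7*y^2 - 74*y - 40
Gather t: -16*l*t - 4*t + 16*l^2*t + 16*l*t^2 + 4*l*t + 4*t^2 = t^2*(16*l + 4) + t*(16*l^2 - 12*l - 4)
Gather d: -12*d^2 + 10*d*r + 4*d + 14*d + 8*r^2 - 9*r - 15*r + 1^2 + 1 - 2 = -12*d^2 + d*(10*r + 18) + 8*r^2 - 24*r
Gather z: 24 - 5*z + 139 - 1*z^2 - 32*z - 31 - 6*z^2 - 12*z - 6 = -7*z^2 - 49*z + 126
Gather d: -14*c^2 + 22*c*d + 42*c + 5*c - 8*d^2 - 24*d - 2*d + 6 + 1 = -14*c^2 + 47*c - 8*d^2 + d*(22*c - 26) + 7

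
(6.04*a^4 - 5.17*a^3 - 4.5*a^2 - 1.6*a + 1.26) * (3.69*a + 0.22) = 22.2876*a^5 - 17.7485*a^4 - 17.7424*a^3 - 6.894*a^2 + 4.2974*a + 0.2772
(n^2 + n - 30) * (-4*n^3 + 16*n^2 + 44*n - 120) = -4*n^5 + 12*n^4 + 180*n^3 - 556*n^2 - 1440*n + 3600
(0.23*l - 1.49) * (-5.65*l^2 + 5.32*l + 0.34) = -1.2995*l^3 + 9.6421*l^2 - 7.8486*l - 0.5066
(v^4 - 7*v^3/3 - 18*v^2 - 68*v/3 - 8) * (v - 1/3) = v^5 - 8*v^4/3 - 155*v^3/9 - 50*v^2/3 - 4*v/9 + 8/3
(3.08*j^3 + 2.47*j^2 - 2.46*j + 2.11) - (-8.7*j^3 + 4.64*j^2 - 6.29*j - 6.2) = 11.78*j^3 - 2.17*j^2 + 3.83*j + 8.31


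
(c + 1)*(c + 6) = c^2 + 7*c + 6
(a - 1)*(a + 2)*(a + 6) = a^3 + 7*a^2 + 4*a - 12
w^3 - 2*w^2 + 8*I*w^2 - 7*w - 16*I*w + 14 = (w - 2)*(w + I)*(w + 7*I)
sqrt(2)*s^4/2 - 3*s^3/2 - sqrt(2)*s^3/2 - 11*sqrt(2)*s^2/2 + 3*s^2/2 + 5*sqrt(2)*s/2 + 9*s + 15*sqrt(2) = (s - 3)*(s - 5*sqrt(2)/2)*(s + sqrt(2))*(sqrt(2)*s/2 + sqrt(2))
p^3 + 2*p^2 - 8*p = p*(p - 2)*(p + 4)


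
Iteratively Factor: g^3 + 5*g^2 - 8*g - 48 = (g - 3)*(g^2 + 8*g + 16) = (g - 3)*(g + 4)*(g + 4)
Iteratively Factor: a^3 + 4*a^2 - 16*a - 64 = (a + 4)*(a^2 - 16) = (a - 4)*(a + 4)*(a + 4)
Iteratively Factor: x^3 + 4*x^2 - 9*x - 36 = (x + 3)*(x^2 + x - 12) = (x + 3)*(x + 4)*(x - 3)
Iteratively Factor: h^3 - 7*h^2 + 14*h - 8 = (h - 2)*(h^2 - 5*h + 4) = (h - 2)*(h - 1)*(h - 4)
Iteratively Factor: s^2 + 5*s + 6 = (s + 2)*(s + 3)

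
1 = 1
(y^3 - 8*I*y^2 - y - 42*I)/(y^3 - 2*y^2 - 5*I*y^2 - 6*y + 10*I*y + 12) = (y^2 - 5*I*y + 14)/(y^2 - 2*y*(1 + I) + 4*I)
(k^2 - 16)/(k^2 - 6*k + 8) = (k + 4)/(k - 2)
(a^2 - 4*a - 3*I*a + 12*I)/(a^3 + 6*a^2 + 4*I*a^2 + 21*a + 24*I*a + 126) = (a - 4)/(a^2 + a*(6 + 7*I) + 42*I)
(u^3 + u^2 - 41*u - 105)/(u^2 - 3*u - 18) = (u^2 - 2*u - 35)/(u - 6)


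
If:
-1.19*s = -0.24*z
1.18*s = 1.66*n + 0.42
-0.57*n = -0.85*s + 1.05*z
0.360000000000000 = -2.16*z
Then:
No Solution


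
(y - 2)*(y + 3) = y^2 + y - 6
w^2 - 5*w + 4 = (w - 4)*(w - 1)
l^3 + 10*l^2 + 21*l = l*(l + 3)*(l + 7)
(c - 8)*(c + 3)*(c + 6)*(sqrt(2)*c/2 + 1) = sqrt(2)*c^4/2 + sqrt(2)*c^3/2 + c^3 - 27*sqrt(2)*c^2 + c^2 - 72*sqrt(2)*c - 54*c - 144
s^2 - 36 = (s - 6)*(s + 6)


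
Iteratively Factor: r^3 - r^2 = (r)*(r^2 - r) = r^2*(r - 1)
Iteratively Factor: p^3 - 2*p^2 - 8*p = (p + 2)*(p^2 - 4*p) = p*(p + 2)*(p - 4)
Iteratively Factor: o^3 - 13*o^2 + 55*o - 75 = (o - 5)*(o^2 - 8*o + 15) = (o - 5)^2*(o - 3)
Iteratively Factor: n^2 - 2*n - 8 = (n - 4)*(n + 2)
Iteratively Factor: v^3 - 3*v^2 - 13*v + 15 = (v + 3)*(v^2 - 6*v + 5) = (v - 1)*(v + 3)*(v - 5)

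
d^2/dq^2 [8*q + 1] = 0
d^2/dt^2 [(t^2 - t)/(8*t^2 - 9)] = 2*(-64*t^3 + 216*t^2 - 216*t + 81)/(512*t^6 - 1728*t^4 + 1944*t^2 - 729)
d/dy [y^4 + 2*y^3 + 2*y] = 4*y^3 + 6*y^2 + 2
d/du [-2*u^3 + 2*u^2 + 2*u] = -6*u^2 + 4*u + 2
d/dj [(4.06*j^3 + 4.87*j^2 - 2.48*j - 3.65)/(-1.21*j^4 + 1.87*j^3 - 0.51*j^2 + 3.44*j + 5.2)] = (4.9126*j^6 + 11.7854*j^5 - 20.1799*j^4 + 19.542*j^3 + 99.3005*j^2 + 46.925*j - 0.340000000000002)/(1.4641*j^8 - 4.5254*j^7 + 4.7311*j^6 - 10.2322*j^5 + 0.541700000000001*j^4 + 15.9392*j^3 + 6.5296*j^2 + 35.776*j + 27.04)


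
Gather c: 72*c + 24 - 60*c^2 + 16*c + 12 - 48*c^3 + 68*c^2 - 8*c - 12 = -48*c^3 + 8*c^2 + 80*c + 24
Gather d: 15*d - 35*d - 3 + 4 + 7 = 8 - 20*d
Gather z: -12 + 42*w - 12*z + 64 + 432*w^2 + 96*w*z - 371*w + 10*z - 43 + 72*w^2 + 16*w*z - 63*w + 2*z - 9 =504*w^2 + 112*w*z - 392*w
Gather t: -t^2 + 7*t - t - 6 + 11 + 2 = -t^2 + 6*t + 7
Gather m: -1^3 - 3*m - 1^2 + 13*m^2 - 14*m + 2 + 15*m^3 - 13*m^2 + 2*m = 15*m^3 - 15*m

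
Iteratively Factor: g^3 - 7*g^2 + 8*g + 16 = (g + 1)*(g^2 - 8*g + 16) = (g - 4)*(g + 1)*(g - 4)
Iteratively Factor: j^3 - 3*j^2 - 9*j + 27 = (j - 3)*(j^2 - 9) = (j - 3)*(j + 3)*(j - 3)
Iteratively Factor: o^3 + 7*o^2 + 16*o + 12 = (o + 3)*(o^2 + 4*o + 4) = (o + 2)*(o + 3)*(o + 2)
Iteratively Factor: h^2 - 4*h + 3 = (h - 3)*(h - 1)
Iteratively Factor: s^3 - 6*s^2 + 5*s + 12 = (s + 1)*(s^2 - 7*s + 12) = (s - 3)*(s + 1)*(s - 4)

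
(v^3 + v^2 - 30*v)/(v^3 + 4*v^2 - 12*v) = (v - 5)/(v - 2)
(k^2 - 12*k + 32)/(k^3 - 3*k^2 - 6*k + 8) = (k - 8)/(k^2 + k - 2)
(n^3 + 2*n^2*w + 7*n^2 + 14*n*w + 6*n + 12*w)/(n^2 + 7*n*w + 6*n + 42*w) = (n^2 + 2*n*w + n + 2*w)/(n + 7*w)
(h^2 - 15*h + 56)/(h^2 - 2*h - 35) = (h - 8)/(h + 5)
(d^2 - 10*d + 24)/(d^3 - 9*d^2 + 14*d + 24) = 1/(d + 1)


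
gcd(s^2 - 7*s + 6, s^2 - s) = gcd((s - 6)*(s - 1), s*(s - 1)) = s - 1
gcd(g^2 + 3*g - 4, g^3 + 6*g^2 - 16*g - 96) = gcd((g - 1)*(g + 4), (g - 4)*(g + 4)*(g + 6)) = g + 4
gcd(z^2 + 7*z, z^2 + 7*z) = z^2 + 7*z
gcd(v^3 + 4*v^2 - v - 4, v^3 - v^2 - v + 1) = v^2 - 1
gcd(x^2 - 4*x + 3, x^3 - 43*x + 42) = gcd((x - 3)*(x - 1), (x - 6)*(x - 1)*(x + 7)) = x - 1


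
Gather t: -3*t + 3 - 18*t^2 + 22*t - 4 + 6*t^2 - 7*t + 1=-12*t^2 + 12*t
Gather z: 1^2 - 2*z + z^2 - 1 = z^2 - 2*z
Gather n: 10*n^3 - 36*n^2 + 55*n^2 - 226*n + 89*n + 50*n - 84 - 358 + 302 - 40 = 10*n^3 + 19*n^2 - 87*n - 180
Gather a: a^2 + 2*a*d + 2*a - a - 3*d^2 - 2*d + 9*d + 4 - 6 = a^2 + a*(2*d + 1) - 3*d^2 + 7*d - 2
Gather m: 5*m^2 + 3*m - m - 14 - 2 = 5*m^2 + 2*m - 16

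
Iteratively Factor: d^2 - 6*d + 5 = (d - 1)*(d - 5)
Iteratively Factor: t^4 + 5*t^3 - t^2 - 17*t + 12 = (t - 1)*(t^3 + 6*t^2 + 5*t - 12) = (t - 1)*(t + 3)*(t^2 + 3*t - 4) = (t - 1)^2*(t + 3)*(t + 4)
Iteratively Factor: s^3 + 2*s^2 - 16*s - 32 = (s + 2)*(s^2 - 16) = (s + 2)*(s + 4)*(s - 4)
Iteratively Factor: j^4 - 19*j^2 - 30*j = (j - 5)*(j^3 + 5*j^2 + 6*j) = j*(j - 5)*(j^2 + 5*j + 6) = j*(j - 5)*(j + 3)*(j + 2)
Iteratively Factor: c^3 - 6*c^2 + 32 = (c - 4)*(c^2 - 2*c - 8) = (c - 4)*(c + 2)*(c - 4)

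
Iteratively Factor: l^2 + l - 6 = (l - 2)*(l + 3)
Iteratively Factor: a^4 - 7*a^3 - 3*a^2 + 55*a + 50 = (a + 2)*(a^3 - 9*a^2 + 15*a + 25) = (a - 5)*(a + 2)*(a^2 - 4*a - 5) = (a - 5)^2*(a + 2)*(a + 1)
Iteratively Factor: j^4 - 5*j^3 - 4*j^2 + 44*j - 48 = (j - 4)*(j^3 - j^2 - 8*j + 12) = (j - 4)*(j - 2)*(j^2 + j - 6) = (j - 4)*(j - 2)^2*(j + 3)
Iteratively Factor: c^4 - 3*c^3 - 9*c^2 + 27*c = (c)*(c^3 - 3*c^2 - 9*c + 27) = c*(c + 3)*(c^2 - 6*c + 9) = c*(c - 3)*(c + 3)*(c - 3)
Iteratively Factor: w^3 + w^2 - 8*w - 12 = (w - 3)*(w^2 + 4*w + 4) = (w - 3)*(w + 2)*(w + 2)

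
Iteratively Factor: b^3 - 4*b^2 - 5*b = (b - 5)*(b^2 + b) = b*(b - 5)*(b + 1)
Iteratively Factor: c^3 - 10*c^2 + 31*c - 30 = (c - 5)*(c^2 - 5*c + 6) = (c - 5)*(c - 3)*(c - 2)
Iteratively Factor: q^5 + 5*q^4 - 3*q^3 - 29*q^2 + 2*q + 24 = (q - 2)*(q^4 + 7*q^3 + 11*q^2 - 7*q - 12) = (q - 2)*(q + 3)*(q^3 + 4*q^2 - q - 4) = (q - 2)*(q + 1)*(q + 3)*(q^2 + 3*q - 4) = (q - 2)*(q - 1)*(q + 1)*(q + 3)*(q + 4)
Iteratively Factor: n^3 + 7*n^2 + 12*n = (n)*(n^2 + 7*n + 12) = n*(n + 4)*(n + 3)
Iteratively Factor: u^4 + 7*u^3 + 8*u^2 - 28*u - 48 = (u + 4)*(u^3 + 3*u^2 - 4*u - 12) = (u + 2)*(u + 4)*(u^2 + u - 6) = (u - 2)*(u + 2)*(u + 4)*(u + 3)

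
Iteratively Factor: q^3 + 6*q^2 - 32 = (q + 4)*(q^2 + 2*q - 8) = (q + 4)^2*(q - 2)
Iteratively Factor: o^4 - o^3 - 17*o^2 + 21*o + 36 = (o + 4)*(o^3 - 5*o^2 + 3*o + 9) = (o - 3)*(o + 4)*(o^2 - 2*o - 3) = (o - 3)*(o + 1)*(o + 4)*(o - 3)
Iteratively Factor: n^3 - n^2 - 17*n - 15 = (n + 3)*(n^2 - 4*n - 5) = (n - 5)*(n + 3)*(n + 1)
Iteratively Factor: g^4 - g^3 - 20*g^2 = (g)*(g^3 - g^2 - 20*g) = g*(g - 5)*(g^2 + 4*g) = g*(g - 5)*(g + 4)*(g)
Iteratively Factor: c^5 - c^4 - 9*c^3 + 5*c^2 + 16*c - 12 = (c - 1)*(c^4 - 9*c^2 - 4*c + 12) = (c - 1)^2*(c^3 + c^2 - 8*c - 12) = (c - 1)^2*(c + 2)*(c^2 - c - 6) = (c - 1)^2*(c + 2)^2*(c - 3)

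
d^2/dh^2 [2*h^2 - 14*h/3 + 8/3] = 4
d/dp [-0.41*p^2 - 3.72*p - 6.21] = -0.82*p - 3.72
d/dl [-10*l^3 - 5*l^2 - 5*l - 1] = -30*l^2 - 10*l - 5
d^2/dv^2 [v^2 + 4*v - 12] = 2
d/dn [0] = 0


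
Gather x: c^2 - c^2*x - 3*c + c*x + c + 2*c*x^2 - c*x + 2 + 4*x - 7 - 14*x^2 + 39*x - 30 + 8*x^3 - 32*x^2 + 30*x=c^2 - 2*c + 8*x^3 + x^2*(2*c - 46) + x*(73 - c^2) - 35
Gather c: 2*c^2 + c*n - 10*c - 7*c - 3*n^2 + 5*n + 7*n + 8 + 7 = 2*c^2 + c*(n - 17) - 3*n^2 + 12*n + 15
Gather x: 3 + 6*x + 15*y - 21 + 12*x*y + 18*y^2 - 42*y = x*(12*y + 6) + 18*y^2 - 27*y - 18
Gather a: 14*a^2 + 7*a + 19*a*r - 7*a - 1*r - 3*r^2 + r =14*a^2 + 19*a*r - 3*r^2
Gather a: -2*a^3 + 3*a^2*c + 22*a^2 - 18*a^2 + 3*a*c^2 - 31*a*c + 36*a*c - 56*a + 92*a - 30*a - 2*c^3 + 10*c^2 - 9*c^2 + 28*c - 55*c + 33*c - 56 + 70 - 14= -2*a^3 + a^2*(3*c + 4) + a*(3*c^2 + 5*c + 6) - 2*c^3 + c^2 + 6*c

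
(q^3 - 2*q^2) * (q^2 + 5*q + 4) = q^5 + 3*q^4 - 6*q^3 - 8*q^2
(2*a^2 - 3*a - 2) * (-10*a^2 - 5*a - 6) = -20*a^4 + 20*a^3 + 23*a^2 + 28*a + 12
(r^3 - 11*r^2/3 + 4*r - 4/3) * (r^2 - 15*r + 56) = r^5 - 56*r^4/3 + 115*r^3 - 800*r^2/3 + 244*r - 224/3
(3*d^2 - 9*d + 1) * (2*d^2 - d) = 6*d^4 - 21*d^3 + 11*d^2 - d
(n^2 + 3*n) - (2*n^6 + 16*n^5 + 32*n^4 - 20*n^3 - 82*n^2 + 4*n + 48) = -2*n^6 - 16*n^5 - 32*n^4 + 20*n^3 + 83*n^2 - n - 48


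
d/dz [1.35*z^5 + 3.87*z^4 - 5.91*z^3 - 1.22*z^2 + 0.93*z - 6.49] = 6.75*z^4 + 15.48*z^3 - 17.73*z^2 - 2.44*z + 0.93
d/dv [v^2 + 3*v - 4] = 2*v + 3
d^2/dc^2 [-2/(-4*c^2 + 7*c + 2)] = 4*(16*c^2 - 28*c - (8*c - 7)^2 - 8)/(-4*c^2 + 7*c + 2)^3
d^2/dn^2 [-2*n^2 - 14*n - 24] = -4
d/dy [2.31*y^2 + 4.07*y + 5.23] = 4.62*y + 4.07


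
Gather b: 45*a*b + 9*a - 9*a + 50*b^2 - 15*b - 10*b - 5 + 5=50*b^2 + b*(45*a - 25)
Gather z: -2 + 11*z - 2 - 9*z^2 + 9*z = -9*z^2 + 20*z - 4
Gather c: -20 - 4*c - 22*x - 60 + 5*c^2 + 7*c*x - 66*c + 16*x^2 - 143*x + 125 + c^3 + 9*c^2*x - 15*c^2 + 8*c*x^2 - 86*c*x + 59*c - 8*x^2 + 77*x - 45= c^3 + c^2*(9*x - 10) + c*(8*x^2 - 79*x - 11) + 8*x^2 - 88*x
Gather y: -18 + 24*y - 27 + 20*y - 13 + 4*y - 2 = 48*y - 60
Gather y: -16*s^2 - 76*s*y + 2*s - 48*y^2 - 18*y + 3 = -16*s^2 + 2*s - 48*y^2 + y*(-76*s - 18) + 3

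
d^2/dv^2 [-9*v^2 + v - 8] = -18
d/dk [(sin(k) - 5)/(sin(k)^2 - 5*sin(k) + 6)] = (10*sin(k) + cos(k)^2 - 20)*cos(k)/(sin(k)^2 - 5*sin(k) + 6)^2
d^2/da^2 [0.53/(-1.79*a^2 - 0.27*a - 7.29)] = (3.396346*a^2 + 0.512298*a - 0.53*(3.58*a + 0.27)*(7.16*a + 0.54) + 13.832046)/(1.79*a^2 + 0.27*a + 7.29)^3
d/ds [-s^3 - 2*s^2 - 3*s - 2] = -3*s^2 - 4*s - 3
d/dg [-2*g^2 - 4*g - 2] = -4*g - 4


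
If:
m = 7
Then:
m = 7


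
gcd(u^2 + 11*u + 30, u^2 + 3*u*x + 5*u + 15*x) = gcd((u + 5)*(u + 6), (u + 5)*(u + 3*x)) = u + 5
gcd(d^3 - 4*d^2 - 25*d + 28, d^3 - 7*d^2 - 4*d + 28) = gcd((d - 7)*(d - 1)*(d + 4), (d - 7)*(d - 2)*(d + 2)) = d - 7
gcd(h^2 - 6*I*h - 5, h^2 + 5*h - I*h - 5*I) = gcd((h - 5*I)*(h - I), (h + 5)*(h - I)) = h - I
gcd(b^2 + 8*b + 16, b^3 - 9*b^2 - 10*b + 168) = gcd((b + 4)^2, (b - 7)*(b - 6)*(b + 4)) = b + 4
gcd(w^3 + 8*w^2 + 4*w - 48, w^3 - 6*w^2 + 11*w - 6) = w - 2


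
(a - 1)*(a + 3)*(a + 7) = a^3 + 9*a^2 + 11*a - 21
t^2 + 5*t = t*(t + 5)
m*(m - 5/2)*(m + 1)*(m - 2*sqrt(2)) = m^4 - 2*sqrt(2)*m^3 - 3*m^3/2 - 5*m^2/2 + 3*sqrt(2)*m^2 + 5*sqrt(2)*m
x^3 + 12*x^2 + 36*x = x*(x + 6)^2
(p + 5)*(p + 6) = p^2 + 11*p + 30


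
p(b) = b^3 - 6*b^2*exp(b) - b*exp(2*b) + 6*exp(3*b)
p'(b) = -6*b^2*exp(b) + 3*b^2 - 2*b*exp(2*b) - 12*b*exp(b) + 18*exp(3*b) - exp(2*b)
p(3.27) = 105373.04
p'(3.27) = 319961.48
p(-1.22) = -4.19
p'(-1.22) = 6.74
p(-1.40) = -5.47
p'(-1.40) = 7.50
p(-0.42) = 1.11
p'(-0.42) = 8.18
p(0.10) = 7.91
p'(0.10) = 21.47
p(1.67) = 768.07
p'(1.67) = 2388.83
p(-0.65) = -0.57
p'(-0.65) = 6.66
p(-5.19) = -140.70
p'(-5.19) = 80.26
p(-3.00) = -29.68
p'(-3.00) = 26.12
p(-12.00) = -1728.01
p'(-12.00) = 432.00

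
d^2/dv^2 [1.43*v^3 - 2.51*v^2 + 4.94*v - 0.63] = 8.58*v - 5.02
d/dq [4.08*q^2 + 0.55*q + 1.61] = 8.16*q + 0.55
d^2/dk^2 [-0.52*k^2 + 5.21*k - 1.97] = -1.04000000000000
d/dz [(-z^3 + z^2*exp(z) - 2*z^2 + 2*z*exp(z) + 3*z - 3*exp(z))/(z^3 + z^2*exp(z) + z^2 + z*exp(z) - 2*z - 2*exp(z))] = (2*z^3*exp(z) + 8*z^2*exp(z) + z^2 + 2*z*exp(z) - exp(2*z) - 12*exp(z))/(z^4 + 2*z^3*exp(z) + 4*z^3 + z^2*exp(2*z) + 8*z^2*exp(z) + 4*z^2 + 4*z*exp(2*z) + 8*z*exp(z) + 4*exp(2*z))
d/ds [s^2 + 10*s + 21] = 2*s + 10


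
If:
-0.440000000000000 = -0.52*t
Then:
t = 0.85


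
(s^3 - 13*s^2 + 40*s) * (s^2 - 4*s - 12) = s^5 - 17*s^4 + 80*s^3 - 4*s^2 - 480*s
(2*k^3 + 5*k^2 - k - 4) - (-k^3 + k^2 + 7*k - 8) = 3*k^3 + 4*k^2 - 8*k + 4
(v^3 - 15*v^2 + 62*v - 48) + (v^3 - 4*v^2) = 2*v^3 - 19*v^2 + 62*v - 48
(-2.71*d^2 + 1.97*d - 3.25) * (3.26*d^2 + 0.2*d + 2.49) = -8.8346*d^4 + 5.8802*d^3 - 16.9489*d^2 + 4.2553*d - 8.0925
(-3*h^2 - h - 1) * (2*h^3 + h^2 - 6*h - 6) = -6*h^5 - 5*h^4 + 15*h^3 + 23*h^2 + 12*h + 6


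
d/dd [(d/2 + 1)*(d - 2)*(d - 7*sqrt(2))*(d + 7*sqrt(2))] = 2*d*(d^2 - 51)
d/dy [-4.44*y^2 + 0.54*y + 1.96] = 0.54 - 8.88*y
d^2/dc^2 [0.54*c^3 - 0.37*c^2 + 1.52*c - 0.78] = 3.24*c - 0.74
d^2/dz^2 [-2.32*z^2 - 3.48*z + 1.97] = -4.64000000000000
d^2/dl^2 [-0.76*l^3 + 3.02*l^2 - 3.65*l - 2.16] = 6.04 - 4.56*l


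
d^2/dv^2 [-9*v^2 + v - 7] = -18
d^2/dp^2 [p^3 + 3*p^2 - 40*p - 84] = 6*p + 6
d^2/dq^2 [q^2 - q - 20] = 2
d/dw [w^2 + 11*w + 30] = 2*w + 11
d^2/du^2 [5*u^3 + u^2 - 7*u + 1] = 30*u + 2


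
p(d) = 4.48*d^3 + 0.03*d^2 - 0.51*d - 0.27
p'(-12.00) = 1934.13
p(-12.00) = -7731.27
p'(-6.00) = 482.97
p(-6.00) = -963.81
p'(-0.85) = 9.15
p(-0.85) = -2.57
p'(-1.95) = 50.48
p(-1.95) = -32.38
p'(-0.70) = 6.03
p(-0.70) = -1.43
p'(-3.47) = 161.11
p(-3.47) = -185.32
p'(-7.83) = 823.01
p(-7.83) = -2145.06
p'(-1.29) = 21.78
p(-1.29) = -9.18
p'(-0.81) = 8.26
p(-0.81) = -2.22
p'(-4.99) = 333.85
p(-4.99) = -553.62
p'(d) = 13.44*d^2 + 0.06*d - 0.51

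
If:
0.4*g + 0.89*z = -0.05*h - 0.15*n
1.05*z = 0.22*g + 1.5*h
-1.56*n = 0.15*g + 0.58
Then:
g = 0.147442632952581 - 2.44551401552385*z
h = 1.0586753889435*z - 0.0216249194997119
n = 0.235145578415754*z - 0.385972048040312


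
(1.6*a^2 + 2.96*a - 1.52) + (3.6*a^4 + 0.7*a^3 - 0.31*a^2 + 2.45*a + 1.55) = 3.6*a^4 + 0.7*a^3 + 1.29*a^2 + 5.41*a + 0.03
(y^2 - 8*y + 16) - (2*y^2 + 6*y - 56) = -y^2 - 14*y + 72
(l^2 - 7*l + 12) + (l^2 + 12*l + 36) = 2*l^2 + 5*l + 48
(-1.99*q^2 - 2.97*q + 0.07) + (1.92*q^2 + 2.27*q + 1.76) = -0.0700000000000001*q^2 - 0.7*q + 1.83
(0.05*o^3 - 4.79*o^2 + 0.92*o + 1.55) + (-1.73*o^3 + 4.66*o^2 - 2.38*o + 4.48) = -1.68*o^3 - 0.13*o^2 - 1.46*o + 6.03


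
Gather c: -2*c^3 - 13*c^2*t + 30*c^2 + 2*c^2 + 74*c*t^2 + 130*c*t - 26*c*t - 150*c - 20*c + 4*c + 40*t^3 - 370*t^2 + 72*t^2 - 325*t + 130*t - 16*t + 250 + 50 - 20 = -2*c^3 + c^2*(32 - 13*t) + c*(74*t^2 + 104*t - 166) + 40*t^3 - 298*t^2 - 211*t + 280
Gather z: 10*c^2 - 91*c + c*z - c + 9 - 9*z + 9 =10*c^2 - 92*c + z*(c - 9) + 18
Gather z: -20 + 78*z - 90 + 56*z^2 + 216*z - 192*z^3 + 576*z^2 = -192*z^3 + 632*z^2 + 294*z - 110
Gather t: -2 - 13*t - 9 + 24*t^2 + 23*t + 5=24*t^2 + 10*t - 6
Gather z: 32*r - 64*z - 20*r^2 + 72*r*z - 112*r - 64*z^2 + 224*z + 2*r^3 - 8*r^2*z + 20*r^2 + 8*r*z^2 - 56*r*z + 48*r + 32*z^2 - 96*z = 2*r^3 - 32*r + z^2*(8*r - 32) + z*(-8*r^2 + 16*r + 64)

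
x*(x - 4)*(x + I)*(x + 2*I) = x^4 - 4*x^3 + 3*I*x^3 - 2*x^2 - 12*I*x^2 + 8*x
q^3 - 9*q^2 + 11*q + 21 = (q - 7)*(q - 3)*(q + 1)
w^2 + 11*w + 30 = (w + 5)*(w + 6)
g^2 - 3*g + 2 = (g - 2)*(g - 1)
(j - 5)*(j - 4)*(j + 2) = j^3 - 7*j^2 + 2*j + 40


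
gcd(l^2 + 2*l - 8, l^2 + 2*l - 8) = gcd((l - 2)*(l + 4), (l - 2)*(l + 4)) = l^2 + 2*l - 8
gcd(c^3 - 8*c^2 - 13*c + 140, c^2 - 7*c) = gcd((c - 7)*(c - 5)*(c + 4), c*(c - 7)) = c - 7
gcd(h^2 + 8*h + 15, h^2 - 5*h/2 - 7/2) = 1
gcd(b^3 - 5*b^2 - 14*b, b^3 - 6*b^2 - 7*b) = b^2 - 7*b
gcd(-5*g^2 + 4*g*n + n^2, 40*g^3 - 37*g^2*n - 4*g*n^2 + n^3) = 5*g^2 - 4*g*n - n^2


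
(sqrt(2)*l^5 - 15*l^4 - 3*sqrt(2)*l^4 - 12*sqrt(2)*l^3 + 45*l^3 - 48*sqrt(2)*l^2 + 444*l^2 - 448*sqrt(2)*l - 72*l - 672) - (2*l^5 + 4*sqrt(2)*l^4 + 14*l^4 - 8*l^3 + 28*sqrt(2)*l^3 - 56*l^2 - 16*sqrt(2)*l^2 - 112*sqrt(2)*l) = -2*l^5 + sqrt(2)*l^5 - 29*l^4 - 7*sqrt(2)*l^4 - 40*sqrt(2)*l^3 + 53*l^3 - 32*sqrt(2)*l^2 + 500*l^2 - 336*sqrt(2)*l - 72*l - 672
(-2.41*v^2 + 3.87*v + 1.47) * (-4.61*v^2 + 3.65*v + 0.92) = 11.1101*v^4 - 26.6372*v^3 + 5.1316*v^2 + 8.9259*v + 1.3524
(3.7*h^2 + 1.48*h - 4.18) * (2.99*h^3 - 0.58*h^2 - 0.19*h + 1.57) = 11.063*h^5 + 2.2792*h^4 - 14.0596*h^3 + 7.9522*h^2 + 3.1178*h - 6.5626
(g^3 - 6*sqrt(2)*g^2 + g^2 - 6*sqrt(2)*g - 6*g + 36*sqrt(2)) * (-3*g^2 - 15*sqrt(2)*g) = -3*g^5 - 3*g^4 + 3*sqrt(2)*g^4 + 3*sqrt(2)*g^3 + 198*g^3 - 18*sqrt(2)*g^2 + 180*g^2 - 1080*g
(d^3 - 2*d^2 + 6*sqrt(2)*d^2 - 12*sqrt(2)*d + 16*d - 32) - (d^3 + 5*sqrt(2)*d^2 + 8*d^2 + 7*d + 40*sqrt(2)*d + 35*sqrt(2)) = -10*d^2 + sqrt(2)*d^2 - 52*sqrt(2)*d + 9*d - 35*sqrt(2) - 32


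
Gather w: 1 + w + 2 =w + 3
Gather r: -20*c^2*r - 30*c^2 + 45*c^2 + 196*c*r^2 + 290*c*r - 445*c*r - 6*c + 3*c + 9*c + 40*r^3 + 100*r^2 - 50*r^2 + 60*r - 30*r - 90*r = 15*c^2 + 6*c + 40*r^3 + r^2*(196*c + 50) + r*(-20*c^2 - 155*c - 60)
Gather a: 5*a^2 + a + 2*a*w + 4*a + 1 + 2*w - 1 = 5*a^2 + a*(2*w + 5) + 2*w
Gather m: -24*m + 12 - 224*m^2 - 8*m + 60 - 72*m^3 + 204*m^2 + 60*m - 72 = -72*m^3 - 20*m^2 + 28*m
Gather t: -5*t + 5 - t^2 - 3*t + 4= -t^2 - 8*t + 9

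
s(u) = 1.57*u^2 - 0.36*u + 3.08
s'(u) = 3.14*u - 0.36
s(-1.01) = 5.05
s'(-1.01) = -3.53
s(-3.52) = 23.80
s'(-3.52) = -11.41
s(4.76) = 36.94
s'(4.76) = 14.59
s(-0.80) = 4.37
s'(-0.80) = -2.87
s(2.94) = 15.59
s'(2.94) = 8.87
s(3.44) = 20.42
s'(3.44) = 10.44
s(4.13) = 28.37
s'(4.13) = 12.61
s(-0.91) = 4.71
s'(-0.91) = -3.22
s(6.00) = 57.44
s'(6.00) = 18.48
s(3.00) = 16.13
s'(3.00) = 9.06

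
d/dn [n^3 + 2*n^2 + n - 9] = 3*n^2 + 4*n + 1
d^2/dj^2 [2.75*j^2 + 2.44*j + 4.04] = 5.50000000000000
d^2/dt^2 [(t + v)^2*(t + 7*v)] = 6*t + 18*v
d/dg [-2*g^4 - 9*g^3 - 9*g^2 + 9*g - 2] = -8*g^3 - 27*g^2 - 18*g + 9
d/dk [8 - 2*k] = -2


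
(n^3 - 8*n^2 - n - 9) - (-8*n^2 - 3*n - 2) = n^3 + 2*n - 7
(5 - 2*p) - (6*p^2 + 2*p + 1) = -6*p^2 - 4*p + 4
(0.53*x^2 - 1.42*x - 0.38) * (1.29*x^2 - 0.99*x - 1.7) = 0.6837*x^4 - 2.3565*x^3 + 0.0145999999999999*x^2 + 2.7902*x + 0.646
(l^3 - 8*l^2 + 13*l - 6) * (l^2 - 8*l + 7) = l^5 - 16*l^4 + 84*l^3 - 166*l^2 + 139*l - 42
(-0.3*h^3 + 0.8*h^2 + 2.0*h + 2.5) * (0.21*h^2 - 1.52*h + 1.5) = -0.063*h^5 + 0.624*h^4 - 1.246*h^3 - 1.315*h^2 - 0.8*h + 3.75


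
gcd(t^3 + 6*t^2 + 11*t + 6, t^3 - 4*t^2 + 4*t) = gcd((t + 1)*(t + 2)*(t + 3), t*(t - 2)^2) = 1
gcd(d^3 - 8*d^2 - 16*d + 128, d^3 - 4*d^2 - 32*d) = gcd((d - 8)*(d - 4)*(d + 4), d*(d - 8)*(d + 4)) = d^2 - 4*d - 32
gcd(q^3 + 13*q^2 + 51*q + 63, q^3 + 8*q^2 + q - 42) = q^2 + 10*q + 21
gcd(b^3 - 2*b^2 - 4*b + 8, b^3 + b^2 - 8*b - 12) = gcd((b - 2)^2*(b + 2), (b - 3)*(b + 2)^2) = b + 2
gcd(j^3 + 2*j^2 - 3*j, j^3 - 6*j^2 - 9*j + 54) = j + 3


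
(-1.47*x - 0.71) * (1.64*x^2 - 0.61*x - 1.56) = -2.4108*x^3 - 0.2677*x^2 + 2.7263*x + 1.1076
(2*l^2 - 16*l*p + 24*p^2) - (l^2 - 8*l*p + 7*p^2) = l^2 - 8*l*p + 17*p^2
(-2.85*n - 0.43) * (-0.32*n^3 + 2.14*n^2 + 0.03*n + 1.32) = 0.912*n^4 - 5.9614*n^3 - 1.0057*n^2 - 3.7749*n - 0.5676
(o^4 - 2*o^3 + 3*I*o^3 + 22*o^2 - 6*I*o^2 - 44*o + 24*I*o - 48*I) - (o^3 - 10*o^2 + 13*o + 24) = o^4 - 3*o^3 + 3*I*o^3 + 32*o^2 - 6*I*o^2 - 57*o + 24*I*o - 24 - 48*I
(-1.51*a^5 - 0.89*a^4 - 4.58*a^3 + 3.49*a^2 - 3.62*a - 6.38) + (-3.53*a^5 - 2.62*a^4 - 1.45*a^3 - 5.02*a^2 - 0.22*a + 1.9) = -5.04*a^5 - 3.51*a^4 - 6.03*a^3 - 1.53*a^2 - 3.84*a - 4.48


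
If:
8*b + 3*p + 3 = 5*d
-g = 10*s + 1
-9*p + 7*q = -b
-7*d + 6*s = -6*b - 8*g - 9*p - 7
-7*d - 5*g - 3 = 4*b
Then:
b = -59*s/79 - 27/79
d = 598*s/79 + 38/79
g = -10*s - 1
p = 1154*s/79 + 169/237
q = 10445*s/553 + 534/553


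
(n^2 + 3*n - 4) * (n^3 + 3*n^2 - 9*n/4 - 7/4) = n^5 + 6*n^4 + 11*n^3/4 - 41*n^2/2 + 15*n/4 + 7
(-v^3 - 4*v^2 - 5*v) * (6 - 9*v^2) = 9*v^5 + 36*v^4 + 39*v^3 - 24*v^2 - 30*v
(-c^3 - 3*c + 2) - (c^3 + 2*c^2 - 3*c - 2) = -2*c^3 - 2*c^2 + 4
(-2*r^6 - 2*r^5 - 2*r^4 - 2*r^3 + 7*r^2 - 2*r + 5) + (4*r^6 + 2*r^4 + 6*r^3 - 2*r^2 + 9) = 2*r^6 - 2*r^5 + 4*r^3 + 5*r^2 - 2*r + 14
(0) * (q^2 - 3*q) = 0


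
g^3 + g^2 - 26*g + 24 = (g - 4)*(g - 1)*(g + 6)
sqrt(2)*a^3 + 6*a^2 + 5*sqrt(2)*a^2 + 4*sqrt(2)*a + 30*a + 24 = (a + 4)*(a + 3*sqrt(2))*(sqrt(2)*a + sqrt(2))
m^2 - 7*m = m*(m - 7)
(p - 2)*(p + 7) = p^2 + 5*p - 14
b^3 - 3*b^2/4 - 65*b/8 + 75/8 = (b - 5/2)*(b - 5/4)*(b + 3)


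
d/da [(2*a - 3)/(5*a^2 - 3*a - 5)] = (-10*a^2 + 30*a - 19)/(25*a^4 - 30*a^3 - 41*a^2 + 30*a + 25)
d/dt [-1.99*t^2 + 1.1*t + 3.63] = 1.1 - 3.98*t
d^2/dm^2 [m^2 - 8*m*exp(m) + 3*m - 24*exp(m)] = -8*m*exp(m) - 40*exp(m) + 2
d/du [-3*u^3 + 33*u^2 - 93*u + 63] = -9*u^2 + 66*u - 93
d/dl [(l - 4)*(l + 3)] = 2*l - 1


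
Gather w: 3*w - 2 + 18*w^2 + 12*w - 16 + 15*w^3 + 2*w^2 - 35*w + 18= 15*w^3 + 20*w^2 - 20*w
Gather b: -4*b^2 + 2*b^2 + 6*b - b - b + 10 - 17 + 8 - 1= -2*b^2 + 4*b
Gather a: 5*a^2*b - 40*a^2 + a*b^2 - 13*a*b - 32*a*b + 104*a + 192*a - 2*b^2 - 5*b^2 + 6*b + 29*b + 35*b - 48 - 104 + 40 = a^2*(5*b - 40) + a*(b^2 - 45*b + 296) - 7*b^2 + 70*b - 112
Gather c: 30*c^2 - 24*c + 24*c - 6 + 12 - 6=30*c^2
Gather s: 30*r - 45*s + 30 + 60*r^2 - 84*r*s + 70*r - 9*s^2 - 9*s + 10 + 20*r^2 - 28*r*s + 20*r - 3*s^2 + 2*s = 80*r^2 + 120*r - 12*s^2 + s*(-112*r - 52) + 40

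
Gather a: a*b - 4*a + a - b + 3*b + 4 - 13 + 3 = a*(b - 3) + 2*b - 6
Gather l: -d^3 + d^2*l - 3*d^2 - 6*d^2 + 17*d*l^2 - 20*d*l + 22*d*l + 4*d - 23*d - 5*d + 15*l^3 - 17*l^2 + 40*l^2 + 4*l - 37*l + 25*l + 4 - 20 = -d^3 - 9*d^2 - 24*d + 15*l^3 + l^2*(17*d + 23) + l*(d^2 + 2*d - 8) - 16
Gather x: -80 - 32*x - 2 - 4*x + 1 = -36*x - 81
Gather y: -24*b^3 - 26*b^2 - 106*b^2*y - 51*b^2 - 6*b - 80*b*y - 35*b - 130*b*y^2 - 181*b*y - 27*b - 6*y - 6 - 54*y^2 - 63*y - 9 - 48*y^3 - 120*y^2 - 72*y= -24*b^3 - 77*b^2 - 68*b - 48*y^3 + y^2*(-130*b - 174) + y*(-106*b^2 - 261*b - 141) - 15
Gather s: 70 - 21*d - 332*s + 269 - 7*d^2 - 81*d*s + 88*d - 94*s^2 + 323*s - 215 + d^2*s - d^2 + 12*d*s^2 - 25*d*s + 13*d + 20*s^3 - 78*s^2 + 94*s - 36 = -8*d^2 + 80*d + 20*s^3 + s^2*(12*d - 172) + s*(d^2 - 106*d + 85) + 88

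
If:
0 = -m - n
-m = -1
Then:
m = 1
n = -1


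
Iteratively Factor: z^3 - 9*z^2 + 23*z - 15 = (z - 5)*(z^2 - 4*z + 3) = (z - 5)*(z - 1)*(z - 3)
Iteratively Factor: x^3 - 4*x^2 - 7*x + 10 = (x - 1)*(x^2 - 3*x - 10) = (x - 1)*(x + 2)*(x - 5)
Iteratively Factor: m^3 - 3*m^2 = (m)*(m^2 - 3*m) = m*(m - 3)*(m)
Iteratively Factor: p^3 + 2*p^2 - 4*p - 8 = (p + 2)*(p^2 - 4) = (p - 2)*(p + 2)*(p + 2)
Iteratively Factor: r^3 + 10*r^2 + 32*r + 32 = (r + 4)*(r^2 + 6*r + 8) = (r + 4)^2*(r + 2)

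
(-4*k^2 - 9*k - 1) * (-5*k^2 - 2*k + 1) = 20*k^4 + 53*k^3 + 19*k^2 - 7*k - 1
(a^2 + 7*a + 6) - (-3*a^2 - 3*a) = 4*a^2 + 10*a + 6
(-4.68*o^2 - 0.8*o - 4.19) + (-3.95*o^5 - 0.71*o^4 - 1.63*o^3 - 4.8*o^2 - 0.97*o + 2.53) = -3.95*o^5 - 0.71*o^4 - 1.63*o^3 - 9.48*o^2 - 1.77*o - 1.66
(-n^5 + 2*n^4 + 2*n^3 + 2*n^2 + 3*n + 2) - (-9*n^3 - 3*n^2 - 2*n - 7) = -n^5 + 2*n^4 + 11*n^3 + 5*n^2 + 5*n + 9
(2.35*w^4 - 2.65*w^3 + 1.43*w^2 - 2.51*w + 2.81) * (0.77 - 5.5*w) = -12.925*w^5 + 16.3845*w^4 - 9.9055*w^3 + 14.9061*w^2 - 17.3877*w + 2.1637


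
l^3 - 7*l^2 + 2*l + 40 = (l - 5)*(l - 4)*(l + 2)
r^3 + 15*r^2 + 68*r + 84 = (r + 2)*(r + 6)*(r + 7)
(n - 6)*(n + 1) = n^2 - 5*n - 6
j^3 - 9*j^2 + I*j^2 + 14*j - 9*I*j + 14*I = (j - 7)*(j - 2)*(j + I)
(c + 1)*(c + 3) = c^2 + 4*c + 3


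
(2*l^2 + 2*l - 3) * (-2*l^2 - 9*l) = -4*l^4 - 22*l^3 - 12*l^2 + 27*l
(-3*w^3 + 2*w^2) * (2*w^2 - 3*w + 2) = -6*w^5 + 13*w^4 - 12*w^3 + 4*w^2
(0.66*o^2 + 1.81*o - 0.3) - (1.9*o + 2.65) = 0.66*o^2 - 0.0899999999999999*o - 2.95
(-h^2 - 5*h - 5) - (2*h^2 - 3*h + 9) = -3*h^2 - 2*h - 14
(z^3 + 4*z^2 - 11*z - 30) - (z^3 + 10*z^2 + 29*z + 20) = -6*z^2 - 40*z - 50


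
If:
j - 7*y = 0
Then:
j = 7*y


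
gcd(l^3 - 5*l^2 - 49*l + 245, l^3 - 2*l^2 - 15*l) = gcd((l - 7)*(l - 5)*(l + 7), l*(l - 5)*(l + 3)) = l - 5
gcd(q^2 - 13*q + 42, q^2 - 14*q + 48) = q - 6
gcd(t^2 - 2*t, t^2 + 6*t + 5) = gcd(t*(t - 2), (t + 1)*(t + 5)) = 1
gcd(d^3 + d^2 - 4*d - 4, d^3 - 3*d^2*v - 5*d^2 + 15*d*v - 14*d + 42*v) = d + 2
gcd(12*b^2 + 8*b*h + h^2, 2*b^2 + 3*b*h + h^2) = 2*b + h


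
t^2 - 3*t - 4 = (t - 4)*(t + 1)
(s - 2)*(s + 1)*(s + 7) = s^3 + 6*s^2 - 9*s - 14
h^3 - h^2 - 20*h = h*(h - 5)*(h + 4)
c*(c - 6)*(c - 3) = c^3 - 9*c^2 + 18*c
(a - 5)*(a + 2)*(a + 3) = a^3 - 19*a - 30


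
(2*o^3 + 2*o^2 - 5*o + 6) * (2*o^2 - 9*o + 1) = 4*o^5 - 14*o^4 - 26*o^3 + 59*o^2 - 59*o + 6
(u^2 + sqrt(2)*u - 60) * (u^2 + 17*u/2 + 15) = u^4 + sqrt(2)*u^3 + 17*u^3/2 - 45*u^2 + 17*sqrt(2)*u^2/2 - 510*u + 15*sqrt(2)*u - 900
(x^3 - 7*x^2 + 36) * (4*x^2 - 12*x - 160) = 4*x^5 - 40*x^4 - 76*x^3 + 1264*x^2 - 432*x - 5760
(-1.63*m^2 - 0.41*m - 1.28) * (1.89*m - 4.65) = -3.0807*m^3 + 6.8046*m^2 - 0.5127*m + 5.952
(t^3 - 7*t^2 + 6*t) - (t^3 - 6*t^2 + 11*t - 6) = -t^2 - 5*t + 6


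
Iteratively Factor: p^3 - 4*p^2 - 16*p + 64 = (p - 4)*(p^2 - 16) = (p - 4)^2*(p + 4)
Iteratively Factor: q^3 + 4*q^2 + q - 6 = (q + 2)*(q^2 + 2*q - 3) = (q - 1)*(q + 2)*(q + 3)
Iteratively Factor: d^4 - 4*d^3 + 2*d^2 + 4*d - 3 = (d - 1)*(d^3 - 3*d^2 - d + 3) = (d - 1)*(d + 1)*(d^2 - 4*d + 3) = (d - 1)^2*(d + 1)*(d - 3)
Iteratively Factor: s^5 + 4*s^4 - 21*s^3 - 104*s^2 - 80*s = (s + 1)*(s^4 + 3*s^3 - 24*s^2 - 80*s) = s*(s + 1)*(s^3 + 3*s^2 - 24*s - 80) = s*(s - 5)*(s + 1)*(s^2 + 8*s + 16) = s*(s - 5)*(s + 1)*(s + 4)*(s + 4)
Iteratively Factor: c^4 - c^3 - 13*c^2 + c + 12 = (c - 4)*(c^3 + 3*c^2 - c - 3) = (c - 4)*(c - 1)*(c^2 + 4*c + 3) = (c - 4)*(c - 1)*(c + 3)*(c + 1)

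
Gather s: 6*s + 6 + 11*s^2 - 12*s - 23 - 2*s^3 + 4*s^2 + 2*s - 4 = -2*s^3 + 15*s^2 - 4*s - 21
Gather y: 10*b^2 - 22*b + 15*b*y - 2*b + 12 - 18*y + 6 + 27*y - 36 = 10*b^2 - 24*b + y*(15*b + 9) - 18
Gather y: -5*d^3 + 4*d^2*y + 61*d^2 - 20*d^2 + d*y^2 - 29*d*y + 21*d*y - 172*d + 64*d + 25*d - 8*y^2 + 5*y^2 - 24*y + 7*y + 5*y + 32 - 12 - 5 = -5*d^3 + 41*d^2 - 83*d + y^2*(d - 3) + y*(4*d^2 - 8*d - 12) + 15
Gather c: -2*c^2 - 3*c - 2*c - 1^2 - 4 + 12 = -2*c^2 - 5*c + 7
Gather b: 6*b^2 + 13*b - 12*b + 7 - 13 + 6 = 6*b^2 + b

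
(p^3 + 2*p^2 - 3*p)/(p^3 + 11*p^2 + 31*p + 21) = p*(p - 1)/(p^2 + 8*p + 7)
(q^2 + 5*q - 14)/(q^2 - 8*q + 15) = (q^2 + 5*q - 14)/(q^2 - 8*q + 15)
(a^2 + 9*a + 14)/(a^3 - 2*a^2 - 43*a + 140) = (a + 2)/(a^2 - 9*a + 20)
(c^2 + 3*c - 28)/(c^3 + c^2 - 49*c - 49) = (c - 4)/(c^2 - 6*c - 7)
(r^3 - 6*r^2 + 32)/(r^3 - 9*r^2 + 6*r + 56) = (r - 4)/(r - 7)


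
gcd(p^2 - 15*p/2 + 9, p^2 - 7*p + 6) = p - 6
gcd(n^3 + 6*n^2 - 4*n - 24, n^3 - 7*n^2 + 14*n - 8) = n - 2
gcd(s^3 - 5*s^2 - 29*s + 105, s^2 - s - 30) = s + 5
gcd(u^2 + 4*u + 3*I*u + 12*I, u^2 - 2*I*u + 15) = u + 3*I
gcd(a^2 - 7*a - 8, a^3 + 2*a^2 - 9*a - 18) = 1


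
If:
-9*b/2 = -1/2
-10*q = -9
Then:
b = 1/9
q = 9/10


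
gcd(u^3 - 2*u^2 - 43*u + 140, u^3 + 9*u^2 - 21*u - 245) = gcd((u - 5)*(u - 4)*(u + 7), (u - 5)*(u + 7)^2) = u^2 + 2*u - 35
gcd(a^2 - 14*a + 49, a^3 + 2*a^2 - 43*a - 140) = a - 7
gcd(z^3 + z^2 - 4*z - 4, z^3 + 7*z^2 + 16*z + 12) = z + 2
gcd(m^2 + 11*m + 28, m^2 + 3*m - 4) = m + 4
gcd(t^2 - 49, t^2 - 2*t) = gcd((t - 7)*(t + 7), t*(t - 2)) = 1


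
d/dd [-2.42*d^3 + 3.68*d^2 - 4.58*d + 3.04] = -7.26*d^2 + 7.36*d - 4.58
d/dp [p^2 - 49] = 2*p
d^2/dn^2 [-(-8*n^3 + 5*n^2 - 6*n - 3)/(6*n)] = 8/3 + n^(-3)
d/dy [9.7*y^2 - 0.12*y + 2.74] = 19.4*y - 0.12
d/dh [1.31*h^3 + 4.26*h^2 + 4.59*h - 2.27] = 3.93*h^2 + 8.52*h + 4.59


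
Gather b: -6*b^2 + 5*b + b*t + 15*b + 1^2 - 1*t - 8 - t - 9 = -6*b^2 + b*(t + 20) - 2*t - 16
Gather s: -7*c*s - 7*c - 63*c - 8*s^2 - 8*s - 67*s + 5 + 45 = -70*c - 8*s^2 + s*(-7*c - 75) + 50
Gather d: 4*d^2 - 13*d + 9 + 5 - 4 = 4*d^2 - 13*d + 10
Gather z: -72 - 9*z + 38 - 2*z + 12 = -11*z - 22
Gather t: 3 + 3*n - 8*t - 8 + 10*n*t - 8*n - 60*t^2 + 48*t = -5*n - 60*t^2 + t*(10*n + 40) - 5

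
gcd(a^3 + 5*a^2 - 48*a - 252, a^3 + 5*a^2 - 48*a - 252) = a^3 + 5*a^2 - 48*a - 252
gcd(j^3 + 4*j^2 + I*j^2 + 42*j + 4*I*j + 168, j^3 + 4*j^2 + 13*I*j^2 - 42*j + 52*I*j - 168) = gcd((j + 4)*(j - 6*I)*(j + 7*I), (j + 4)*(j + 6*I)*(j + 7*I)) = j^2 + j*(4 + 7*I) + 28*I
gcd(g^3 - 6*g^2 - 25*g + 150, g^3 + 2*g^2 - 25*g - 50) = g^2 - 25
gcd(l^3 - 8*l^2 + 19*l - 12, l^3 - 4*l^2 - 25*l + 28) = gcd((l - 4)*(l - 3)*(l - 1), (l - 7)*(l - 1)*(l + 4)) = l - 1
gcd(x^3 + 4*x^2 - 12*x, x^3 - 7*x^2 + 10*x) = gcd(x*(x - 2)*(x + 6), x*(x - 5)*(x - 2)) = x^2 - 2*x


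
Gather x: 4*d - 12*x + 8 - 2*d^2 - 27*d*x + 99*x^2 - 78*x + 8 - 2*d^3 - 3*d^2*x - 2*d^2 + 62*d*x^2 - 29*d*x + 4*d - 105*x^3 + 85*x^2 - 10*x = -2*d^3 - 4*d^2 + 8*d - 105*x^3 + x^2*(62*d + 184) + x*(-3*d^2 - 56*d - 100) + 16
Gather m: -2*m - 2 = -2*m - 2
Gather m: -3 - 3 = -6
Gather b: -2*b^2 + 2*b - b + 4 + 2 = -2*b^2 + b + 6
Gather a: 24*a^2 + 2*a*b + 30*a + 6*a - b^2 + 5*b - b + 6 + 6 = 24*a^2 + a*(2*b + 36) - b^2 + 4*b + 12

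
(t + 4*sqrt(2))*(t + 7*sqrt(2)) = t^2 + 11*sqrt(2)*t + 56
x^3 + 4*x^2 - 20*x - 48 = (x - 4)*(x + 2)*(x + 6)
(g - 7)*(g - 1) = g^2 - 8*g + 7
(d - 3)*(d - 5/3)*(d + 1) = d^3 - 11*d^2/3 + d/3 + 5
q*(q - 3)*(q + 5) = q^3 + 2*q^2 - 15*q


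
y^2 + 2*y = y*(y + 2)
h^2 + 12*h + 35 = (h + 5)*(h + 7)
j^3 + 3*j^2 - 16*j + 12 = (j - 2)*(j - 1)*(j + 6)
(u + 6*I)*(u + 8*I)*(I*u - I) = I*u^3 - 14*u^2 - I*u^2 + 14*u - 48*I*u + 48*I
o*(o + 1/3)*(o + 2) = o^3 + 7*o^2/3 + 2*o/3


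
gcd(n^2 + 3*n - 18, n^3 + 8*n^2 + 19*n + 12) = 1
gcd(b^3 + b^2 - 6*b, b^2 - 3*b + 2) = b - 2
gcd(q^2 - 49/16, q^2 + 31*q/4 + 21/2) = q + 7/4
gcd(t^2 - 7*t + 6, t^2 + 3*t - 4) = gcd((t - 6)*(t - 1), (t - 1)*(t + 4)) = t - 1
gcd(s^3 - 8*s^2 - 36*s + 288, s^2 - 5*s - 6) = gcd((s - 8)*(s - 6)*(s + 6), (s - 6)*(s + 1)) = s - 6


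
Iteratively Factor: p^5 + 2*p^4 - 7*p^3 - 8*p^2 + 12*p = (p)*(p^4 + 2*p^3 - 7*p^2 - 8*p + 12) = p*(p + 3)*(p^3 - p^2 - 4*p + 4) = p*(p + 2)*(p + 3)*(p^2 - 3*p + 2) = p*(p - 2)*(p + 2)*(p + 3)*(p - 1)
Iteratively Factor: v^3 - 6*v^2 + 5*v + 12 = (v - 4)*(v^2 - 2*v - 3) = (v - 4)*(v + 1)*(v - 3)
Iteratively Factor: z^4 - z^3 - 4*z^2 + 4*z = (z)*(z^3 - z^2 - 4*z + 4) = z*(z + 2)*(z^2 - 3*z + 2) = z*(z - 1)*(z + 2)*(z - 2)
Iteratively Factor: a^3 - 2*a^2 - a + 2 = (a - 2)*(a^2 - 1) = (a - 2)*(a + 1)*(a - 1)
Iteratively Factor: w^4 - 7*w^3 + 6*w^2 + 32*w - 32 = (w - 4)*(w^3 - 3*w^2 - 6*w + 8) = (w - 4)*(w - 1)*(w^2 - 2*w - 8) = (w - 4)*(w - 1)*(w + 2)*(w - 4)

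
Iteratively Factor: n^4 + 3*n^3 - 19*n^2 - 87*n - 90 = (n + 3)*(n^3 - 19*n - 30) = (n + 2)*(n + 3)*(n^2 - 2*n - 15) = (n - 5)*(n + 2)*(n + 3)*(n + 3)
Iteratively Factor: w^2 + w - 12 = (w - 3)*(w + 4)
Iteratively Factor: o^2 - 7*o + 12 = (o - 3)*(o - 4)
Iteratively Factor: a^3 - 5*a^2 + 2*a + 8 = (a - 4)*(a^2 - a - 2) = (a - 4)*(a - 2)*(a + 1)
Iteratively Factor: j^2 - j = (j - 1)*(j)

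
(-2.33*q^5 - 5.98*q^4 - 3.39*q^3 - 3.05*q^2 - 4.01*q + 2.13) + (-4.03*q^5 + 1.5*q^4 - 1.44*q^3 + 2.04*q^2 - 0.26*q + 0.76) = -6.36*q^5 - 4.48*q^4 - 4.83*q^3 - 1.01*q^2 - 4.27*q + 2.89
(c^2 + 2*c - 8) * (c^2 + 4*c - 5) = c^4 + 6*c^3 - 5*c^2 - 42*c + 40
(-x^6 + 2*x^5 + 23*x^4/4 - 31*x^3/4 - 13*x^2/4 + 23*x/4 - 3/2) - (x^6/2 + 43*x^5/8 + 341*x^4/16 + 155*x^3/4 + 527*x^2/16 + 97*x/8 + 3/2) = -3*x^6/2 - 27*x^5/8 - 249*x^4/16 - 93*x^3/2 - 579*x^2/16 - 51*x/8 - 3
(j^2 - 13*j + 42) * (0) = 0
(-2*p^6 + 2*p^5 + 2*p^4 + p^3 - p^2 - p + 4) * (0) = 0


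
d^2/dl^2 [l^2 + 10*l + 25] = 2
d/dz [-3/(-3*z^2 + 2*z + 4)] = 6*(1 - 3*z)/(-3*z^2 + 2*z + 4)^2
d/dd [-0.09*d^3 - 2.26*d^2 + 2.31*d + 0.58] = -0.27*d^2 - 4.52*d + 2.31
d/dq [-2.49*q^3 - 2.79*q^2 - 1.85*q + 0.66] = -7.47*q^2 - 5.58*q - 1.85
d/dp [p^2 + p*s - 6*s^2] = 2*p + s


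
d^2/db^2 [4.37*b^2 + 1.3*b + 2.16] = 8.74000000000000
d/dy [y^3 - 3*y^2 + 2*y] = 3*y^2 - 6*y + 2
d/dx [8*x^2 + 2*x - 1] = 16*x + 2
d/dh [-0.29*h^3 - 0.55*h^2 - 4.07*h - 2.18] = -0.87*h^2 - 1.1*h - 4.07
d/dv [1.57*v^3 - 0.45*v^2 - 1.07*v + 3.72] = 4.71*v^2 - 0.9*v - 1.07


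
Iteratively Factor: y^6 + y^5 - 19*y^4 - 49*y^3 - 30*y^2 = (y + 2)*(y^5 - y^4 - 17*y^3 - 15*y^2) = y*(y + 2)*(y^4 - y^3 - 17*y^2 - 15*y) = y^2*(y + 2)*(y^3 - y^2 - 17*y - 15) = y^2*(y + 2)*(y + 3)*(y^2 - 4*y - 5) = y^2*(y + 1)*(y + 2)*(y + 3)*(y - 5)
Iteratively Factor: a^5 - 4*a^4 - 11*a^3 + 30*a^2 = (a)*(a^4 - 4*a^3 - 11*a^2 + 30*a) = a*(a - 2)*(a^3 - 2*a^2 - 15*a) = a^2*(a - 2)*(a^2 - 2*a - 15) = a^2*(a - 2)*(a + 3)*(a - 5)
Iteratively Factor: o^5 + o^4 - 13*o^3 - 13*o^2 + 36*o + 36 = (o + 1)*(o^4 - 13*o^2 + 36) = (o + 1)*(o + 3)*(o^3 - 3*o^2 - 4*o + 12) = (o + 1)*(o + 2)*(o + 3)*(o^2 - 5*o + 6) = (o - 3)*(o + 1)*(o + 2)*(o + 3)*(o - 2)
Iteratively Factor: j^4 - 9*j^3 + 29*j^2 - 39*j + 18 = (j - 1)*(j^3 - 8*j^2 + 21*j - 18) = (j - 3)*(j - 1)*(j^2 - 5*j + 6) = (j - 3)^2*(j - 1)*(j - 2)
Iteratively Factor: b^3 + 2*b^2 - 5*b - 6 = (b - 2)*(b^2 + 4*b + 3) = (b - 2)*(b + 3)*(b + 1)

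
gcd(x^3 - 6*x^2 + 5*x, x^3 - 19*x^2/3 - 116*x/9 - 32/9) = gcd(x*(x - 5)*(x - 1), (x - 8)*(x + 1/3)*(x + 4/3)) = 1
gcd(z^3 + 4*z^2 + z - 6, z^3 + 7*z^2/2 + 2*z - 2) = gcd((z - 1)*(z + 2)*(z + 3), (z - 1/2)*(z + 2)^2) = z + 2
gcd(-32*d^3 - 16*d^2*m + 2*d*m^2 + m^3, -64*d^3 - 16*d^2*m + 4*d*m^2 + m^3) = 16*d^2 - m^2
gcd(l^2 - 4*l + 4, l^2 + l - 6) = l - 2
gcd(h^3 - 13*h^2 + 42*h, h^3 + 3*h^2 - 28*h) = h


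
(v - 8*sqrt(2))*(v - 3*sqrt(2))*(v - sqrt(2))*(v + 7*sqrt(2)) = v^4 - 5*sqrt(2)*v^3 - 98*v^2 + 442*sqrt(2)*v - 672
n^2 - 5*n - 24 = (n - 8)*(n + 3)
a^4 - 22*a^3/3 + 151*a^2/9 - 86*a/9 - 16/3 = (a - 3)*(a - 8/3)*(a - 2)*(a + 1/3)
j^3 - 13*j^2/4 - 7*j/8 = j*(j - 7/2)*(j + 1/4)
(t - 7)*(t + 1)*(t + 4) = t^3 - 2*t^2 - 31*t - 28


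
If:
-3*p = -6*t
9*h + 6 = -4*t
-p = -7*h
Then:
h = -6/23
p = -42/23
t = -21/23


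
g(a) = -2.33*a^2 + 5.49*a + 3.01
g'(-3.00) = 19.47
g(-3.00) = -34.43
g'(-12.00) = 61.41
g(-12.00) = -398.39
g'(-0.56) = 8.10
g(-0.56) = -0.80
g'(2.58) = -6.53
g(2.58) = 1.66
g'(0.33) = 3.95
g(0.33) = 4.57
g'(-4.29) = 25.48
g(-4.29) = -63.42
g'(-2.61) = 17.65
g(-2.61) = -27.19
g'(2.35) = -5.46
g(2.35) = 3.04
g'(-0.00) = 5.49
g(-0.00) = 3.01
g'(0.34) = 3.91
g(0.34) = 4.61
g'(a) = 5.49 - 4.66*a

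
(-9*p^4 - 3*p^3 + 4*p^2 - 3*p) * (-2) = 18*p^4 + 6*p^3 - 8*p^2 + 6*p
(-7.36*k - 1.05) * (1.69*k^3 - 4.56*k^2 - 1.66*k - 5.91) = -12.4384*k^4 + 31.7871*k^3 + 17.0056*k^2 + 45.2406*k + 6.2055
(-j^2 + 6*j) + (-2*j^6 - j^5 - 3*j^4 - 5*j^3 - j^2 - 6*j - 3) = -2*j^6 - j^5 - 3*j^4 - 5*j^3 - 2*j^2 - 3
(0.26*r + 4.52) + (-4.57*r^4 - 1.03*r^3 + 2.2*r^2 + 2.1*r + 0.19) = -4.57*r^4 - 1.03*r^3 + 2.2*r^2 + 2.36*r + 4.71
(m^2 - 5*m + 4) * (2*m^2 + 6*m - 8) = 2*m^4 - 4*m^3 - 30*m^2 + 64*m - 32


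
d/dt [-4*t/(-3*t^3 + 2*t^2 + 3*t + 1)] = 4*(-6*t^3 + 2*t^2 - 1)/(9*t^6 - 12*t^5 - 14*t^4 + 6*t^3 + 13*t^2 + 6*t + 1)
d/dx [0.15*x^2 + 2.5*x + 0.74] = 0.3*x + 2.5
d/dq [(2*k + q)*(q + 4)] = 2*k + 2*q + 4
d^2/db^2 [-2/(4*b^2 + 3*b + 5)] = 4*(16*b^2 + 12*b - (8*b + 3)^2 + 20)/(4*b^2 + 3*b + 5)^3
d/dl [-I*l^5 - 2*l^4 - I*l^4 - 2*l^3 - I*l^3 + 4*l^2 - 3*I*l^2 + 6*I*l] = -5*I*l^4 - 4*l^3*(2 + I) - 3*l^2*(2 + I) + 2*l*(4 - 3*I) + 6*I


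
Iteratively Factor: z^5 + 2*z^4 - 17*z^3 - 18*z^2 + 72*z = (z)*(z^4 + 2*z^3 - 17*z^2 - 18*z + 72) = z*(z - 3)*(z^3 + 5*z^2 - 2*z - 24) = z*(z - 3)*(z + 4)*(z^2 + z - 6) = z*(z - 3)*(z + 3)*(z + 4)*(z - 2)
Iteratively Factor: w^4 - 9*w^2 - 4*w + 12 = (w - 1)*(w^3 + w^2 - 8*w - 12) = (w - 3)*(w - 1)*(w^2 + 4*w + 4) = (w - 3)*(w - 1)*(w + 2)*(w + 2)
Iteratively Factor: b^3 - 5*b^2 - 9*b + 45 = (b - 5)*(b^2 - 9) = (b - 5)*(b + 3)*(b - 3)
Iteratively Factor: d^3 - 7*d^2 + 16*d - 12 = (d - 3)*(d^2 - 4*d + 4) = (d - 3)*(d - 2)*(d - 2)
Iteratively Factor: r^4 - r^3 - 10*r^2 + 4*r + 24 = (r - 3)*(r^3 + 2*r^2 - 4*r - 8) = (r - 3)*(r + 2)*(r^2 - 4) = (r - 3)*(r - 2)*(r + 2)*(r + 2)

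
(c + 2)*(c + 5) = c^2 + 7*c + 10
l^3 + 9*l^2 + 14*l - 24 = (l - 1)*(l + 4)*(l + 6)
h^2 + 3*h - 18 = (h - 3)*(h + 6)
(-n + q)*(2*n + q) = -2*n^2 + n*q + q^2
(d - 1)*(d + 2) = d^2 + d - 2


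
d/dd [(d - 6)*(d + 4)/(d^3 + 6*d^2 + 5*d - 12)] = (-d^2 + 12*d + 9)/(d^4 + 4*d^3 - 2*d^2 - 12*d + 9)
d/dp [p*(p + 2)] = 2*p + 2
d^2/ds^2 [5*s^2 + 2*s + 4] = 10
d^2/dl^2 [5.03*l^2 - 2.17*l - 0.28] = 10.0600000000000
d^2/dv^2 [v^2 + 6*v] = 2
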